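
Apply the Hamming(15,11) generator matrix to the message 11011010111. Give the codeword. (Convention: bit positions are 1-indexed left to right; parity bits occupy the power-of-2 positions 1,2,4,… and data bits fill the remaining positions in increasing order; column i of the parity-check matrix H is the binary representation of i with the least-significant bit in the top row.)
Codeword c = d · G (mod 2), d = 11011010111:
  c[0] = d·G[:,0] = (11011010111)·(11011010101) mod 2 = 1+1+0+1+1+0+1+0+1+0+1 mod 2 = 1
  c[1] = d·G[:,1] = (11011010111)·(10110110011) mod 2 = 1+0+0+1+0+0+1+0+0+1+1 mod 2 = 1
  c[2] = d·G[:,2] = (11011010111)·(10000000000) mod 2 = 1+0+0+0+0+0+0+0+0+0+0 mod 2 = 1
  c[3] = d·G[:,3] = (11011010111)·(01110001111) mod 2 = 0+1+0+1+0+0+0+0+1+1+1 mod 2 = 1
  c[4] = d·G[:,4] = (11011010111)·(01000000000) mod 2 = 0+1+0+0+0+0+0+0+0+0+0 mod 2 = 1
  c[5] = d·G[:,5] = (11011010111)·(00100000000) mod 2 = 0+0+0+0+0+0+0+0+0+0+0 mod 2 = 0
  c[6] = d·G[:,6] = (11011010111)·(00010000000) mod 2 = 0+0+0+1+0+0+0+0+0+0+0 mod 2 = 1
  c[7] = d·G[:,7] = (11011010111)·(00001111111) mod 2 = 0+0+0+0+1+0+1+0+1+1+1 mod 2 = 1
  c[8] = d·G[:,8] = (11011010111)·(00001000000) mod 2 = 0+0+0+0+1+0+0+0+0+0+0 mod 2 = 1
  c[9] = d·G[:,9] = (11011010111)·(00000100000) mod 2 = 0+0+0+0+0+0+0+0+0+0+0 mod 2 = 0
  c[10] = d·G[:,10] = (11011010111)·(00000010000) mod 2 = 0+0+0+0+0+0+1+0+0+0+0 mod 2 = 1
  c[11] = d·G[:,11] = (11011010111)·(00000001000) mod 2 = 0+0+0+0+0+0+0+0+0+0+0 mod 2 = 0
  c[12] = d·G[:,12] = (11011010111)·(00000000100) mod 2 = 0+0+0+0+0+0+0+0+1+0+0 mod 2 = 1
  c[13] = d·G[:,13] = (11011010111)·(00000000010) mod 2 = 0+0+0+0+0+0+0+0+0+1+0 mod 2 = 1
  c[14] = d·G[:,14] = (11011010111)·(00000000001) mod 2 = 0+0+0+0+0+0+0+0+0+0+1 mod 2 = 1
Codeword = 111110111010111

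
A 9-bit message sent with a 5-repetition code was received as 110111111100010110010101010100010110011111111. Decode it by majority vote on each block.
Split into 5-bit blocks and majority-vote each:
  block 1 = 11011: 4 ones, 1 zeros → 1
  block 2 = 11111: 5 ones, 0 zeros → 1
  block 3 = 00010: 1 ones, 4 zeros → 0
  block 4 = 11001: 3 ones, 2 zeros → 1
  block 5 = 01010: 2 ones, 3 zeros → 0
  block 6 = 10100: 2 ones, 3 zeros → 0
  block 7 = 01011: 3 ones, 2 zeros → 1
  block 8 = 00111: 3 ones, 2 zeros → 1
  block 9 = 11111: 5 ones, 0 zeros → 1
Decoded = 110100111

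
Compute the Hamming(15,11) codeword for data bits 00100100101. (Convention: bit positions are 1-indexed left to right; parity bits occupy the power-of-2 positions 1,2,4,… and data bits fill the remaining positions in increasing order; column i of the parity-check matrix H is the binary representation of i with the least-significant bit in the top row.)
Codeword c = d · G (mod 2), d = 00100100101:
  c[0] = d·G[:,0] = (00100100101)·(11011010101) mod 2 = 0+0+0+0+0+0+0+0+1+0+1 mod 2 = 0
  c[1] = d·G[:,1] = (00100100101)·(10110110011) mod 2 = 0+0+1+0+0+1+0+0+0+0+1 mod 2 = 1
  c[2] = d·G[:,2] = (00100100101)·(10000000000) mod 2 = 0+0+0+0+0+0+0+0+0+0+0 mod 2 = 0
  c[3] = d·G[:,3] = (00100100101)·(01110001111) mod 2 = 0+0+1+0+0+0+0+0+1+0+1 mod 2 = 1
  c[4] = d·G[:,4] = (00100100101)·(01000000000) mod 2 = 0+0+0+0+0+0+0+0+0+0+0 mod 2 = 0
  c[5] = d·G[:,5] = (00100100101)·(00100000000) mod 2 = 0+0+1+0+0+0+0+0+0+0+0 mod 2 = 1
  c[6] = d·G[:,6] = (00100100101)·(00010000000) mod 2 = 0+0+0+0+0+0+0+0+0+0+0 mod 2 = 0
  c[7] = d·G[:,7] = (00100100101)·(00001111111) mod 2 = 0+0+0+0+0+1+0+0+1+0+1 mod 2 = 1
  c[8] = d·G[:,8] = (00100100101)·(00001000000) mod 2 = 0+0+0+0+0+0+0+0+0+0+0 mod 2 = 0
  c[9] = d·G[:,9] = (00100100101)·(00000100000) mod 2 = 0+0+0+0+0+1+0+0+0+0+0 mod 2 = 1
  c[10] = d·G[:,10] = (00100100101)·(00000010000) mod 2 = 0+0+0+0+0+0+0+0+0+0+0 mod 2 = 0
  c[11] = d·G[:,11] = (00100100101)·(00000001000) mod 2 = 0+0+0+0+0+0+0+0+0+0+0 mod 2 = 0
  c[12] = d·G[:,12] = (00100100101)·(00000000100) mod 2 = 0+0+0+0+0+0+0+0+1+0+0 mod 2 = 1
  c[13] = d·G[:,13] = (00100100101)·(00000000010) mod 2 = 0+0+0+0+0+0+0+0+0+0+0 mod 2 = 0
  c[14] = d·G[:,14] = (00100100101)·(00000000001) mod 2 = 0+0+0+0+0+0+0+0+0+0+1 mod 2 = 1
Codeword = 010101010100101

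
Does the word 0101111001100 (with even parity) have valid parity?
Sum of all bits: 0+1+0+1+1+1+1+0+0+1+1+0+0 = 7; 7 mod 2 = 1. Result is 1 → parity error detected.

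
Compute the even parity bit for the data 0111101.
Sum of data bits: 0+1+1+1+1+0+1 = 5.
5 mod 2 = 1, so parity bit = 1.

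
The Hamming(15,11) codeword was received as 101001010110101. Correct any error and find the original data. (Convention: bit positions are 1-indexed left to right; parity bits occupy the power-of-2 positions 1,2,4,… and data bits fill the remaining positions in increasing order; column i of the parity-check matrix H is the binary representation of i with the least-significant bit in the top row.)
Syndrome s = H · r^T (mod 2), r = 101001010110101:
  s[0] = (101010101010101)·(101001010110101) mod 2 = 1+0+1+0+0+0+0+0+0+0+1+0+1+0+1 mod 2 = 1
  s[1] = (011001100110011)·(101001010110101) mod 2 = 0+0+1+0+0+1+0+0+0+1+1+0+0+0+1 mod 2 = 1
  s[2] = (000111100001111)·(101001010110101) mod 2 = 0+0+0+0+0+1+0+0+0+0+0+0+1+0+1 mod 2 = 1
  s[3] = (000000011111111)·(101001010110101) mod 2 = 0+0+0+0+0+0+0+1+0+1+1+0+1+0+1 mod 2 = 1
Syndrome = 1111
Column 15 of H equals this syndrome → error at bit 15 (1-indexed).
Flip bit 15: 101001010110101 → 101001010110100
Extract data bits at positions {3,5,6,7,9,10,11,12,13,14,15}: 10100110100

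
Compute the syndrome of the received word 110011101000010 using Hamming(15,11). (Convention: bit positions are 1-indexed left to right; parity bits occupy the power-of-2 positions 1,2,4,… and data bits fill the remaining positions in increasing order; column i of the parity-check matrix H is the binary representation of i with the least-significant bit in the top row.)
Syndrome s = H · r^T (mod 2), r = 110011101000010:
  s[0] = (101010101010101)·(110011101000010) mod 2 = 1+0+0+0+1+0+1+0+1+0+0+0+0+0+0 mod 2 = 0
  s[1] = (011001100110011)·(110011101000010) mod 2 = 0+1+0+0+0+1+1+0+0+0+0+0+0+1+0 mod 2 = 0
  s[2] = (000111100001111)·(110011101000010) mod 2 = 0+0+0+0+1+1+1+0+0+0+0+0+0+1+0 mod 2 = 0
  s[3] = (000000011111111)·(110011101000010) mod 2 = 0+0+0+0+0+0+0+0+1+0+0+0+0+1+0 mod 2 = 0
Syndrome = 0000
s = 0: no error detected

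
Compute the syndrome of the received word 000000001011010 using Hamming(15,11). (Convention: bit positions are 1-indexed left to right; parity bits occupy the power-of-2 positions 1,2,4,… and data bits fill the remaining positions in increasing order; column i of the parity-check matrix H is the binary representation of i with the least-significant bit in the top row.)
Syndrome s = H · r^T (mod 2), r = 000000001011010:
  s[0] = (101010101010101)·(000000001011010) mod 2 = 0+0+0+0+0+0+0+0+1+0+1+0+0+0+0 mod 2 = 0
  s[1] = (011001100110011)·(000000001011010) mod 2 = 0+0+0+0+0+0+0+0+0+0+1+0+0+1+0 mod 2 = 0
  s[2] = (000111100001111)·(000000001011010) mod 2 = 0+0+0+0+0+0+0+0+0+0+0+1+0+1+0 mod 2 = 0
  s[3] = (000000011111111)·(000000001011010) mod 2 = 0+0+0+0+0+0+0+0+1+0+1+1+0+1+0 mod 2 = 0
Syndrome = 0000
s = 0: no error detected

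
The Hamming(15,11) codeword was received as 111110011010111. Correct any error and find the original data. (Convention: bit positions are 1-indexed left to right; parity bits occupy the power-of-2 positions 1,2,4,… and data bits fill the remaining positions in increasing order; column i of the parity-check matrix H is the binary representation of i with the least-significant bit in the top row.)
Syndrome s = H · r^T (mod 2), r = 111110011010111:
  s[0] = (101010101010101)·(111110011010111) mod 2 = 1+0+1+0+1+0+0+0+1+0+1+0+1+0+1 mod 2 = 1
  s[1] = (011001100110011)·(111110011010111) mod 2 = 0+1+1+0+0+0+0+0+0+0+1+0+0+1+1 mod 2 = 1
  s[2] = (000111100001111)·(111110011010111) mod 2 = 0+0+0+1+1+0+0+0+0+0+0+0+1+1+1 mod 2 = 1
  s[3] = (000000011111111)·(111110011010111) mod 2 = 0+0+0+0+0+0+0+1+1+0+1+0+1+1+1 mod 2 = 0
Syndrome = 1110
Column 7 of H equals this syndrome → error at bit 7 (1-indexed).
Flip bit 7: 111110011010111 → 111110111010111
Extract data bits at positions {3,5,6,7,9,10,11,12,13,14,15}: 11011010111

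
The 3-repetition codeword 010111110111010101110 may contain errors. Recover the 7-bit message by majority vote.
Split into 3-bit blocks and majority-vote each:
  block 1 = 010: 1 ones, 2 zeros → 0
  block 2 = 111: 3 ones, 0 zeros → 1
  block 3 = 110: 2 ones, 1 zeros → 1
  block 4 = 111: 3 ones, 0 zeros → 1
  block 5 = 010: 1 ones, 2 zeros → 0
  block 6 = 101: 2 ones, 1 zeros → 1
  block 7 = 110: 2 ones, 1 zeros → 1
Decoded = 0111011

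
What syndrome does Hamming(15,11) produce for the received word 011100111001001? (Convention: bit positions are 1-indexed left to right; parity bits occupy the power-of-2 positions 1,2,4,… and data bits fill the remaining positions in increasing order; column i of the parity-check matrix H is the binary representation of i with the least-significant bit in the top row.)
Syndrome s = H · r^T (mod 2), r = 011100111001001:
  s[0] = (101010101010101)·(011100111001001) mod 2 = 0+0+1+0+0+0+1+0+1+0+0+0+0+0+1 mod 2 = 0
  s[1] = (011001100110011)·(011100111001001) mod 2 = 0+1+1+0+0+0+1+0+0+0+0+0+0+0+1 mod 2 = 0
  s[2] = (000111100001111)·(011100111001001) mod 2 = 0+0+0+1+0+0+1+0+0+0+0+1+0+0+1 mod 2 = 0
  s[3] = (000000011111111)·(011100111001001) mod 2 = 0+0+0+0+0+0+0+1+1+0+0+1+0+0+1 mod 2 = 0
Syndrome = 0000
s = 0: no error detected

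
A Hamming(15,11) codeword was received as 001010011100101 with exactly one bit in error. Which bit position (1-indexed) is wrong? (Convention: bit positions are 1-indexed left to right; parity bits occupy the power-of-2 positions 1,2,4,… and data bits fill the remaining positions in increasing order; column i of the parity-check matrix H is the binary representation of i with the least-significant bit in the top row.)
Syndrome s = H · r^T (mod 2), r = 001010011100101:
  s[0] = (101010101010101)·(001010011100101) mod 2 = 0+0+1+0+1+0+0+0+1+0+0+0+1+0+1 mod 2 = 1
  s[1] = (011001100110011)·(001010011100101) mod 2 = 0+0+1+0+0+0+0+0+0+1+0+0+0+0+1 mod 2 = 1
  s[2] = (000111100001111)·(001010011100101) mod 2 = 0+0+0+0+1+0+0+0+0+0+0+0+1+0+1 mod 2 = 1
  s[3] = (000000011111111)·(001010011100101) mod 2 = 0+0+0+0+0+0+0+1+1+1+0+0+1+0+1 mod 2 = 1
Syndrome = 1111
Column i of H is the binary representation of i, so the syndrome is the binary index of the flipped bit.
Read s = 1111 with s[0] as LSB: 1·2^0 + 1·2^1 + 1·2^2 + 1·2^3 = 15.
Error is at bit position 15.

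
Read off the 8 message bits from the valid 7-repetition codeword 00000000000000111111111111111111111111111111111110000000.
Split into 7-bit blocks: 0000000 0000000 1111111 1111111 1111111 1111111 1111111 0000000
Data = 00111110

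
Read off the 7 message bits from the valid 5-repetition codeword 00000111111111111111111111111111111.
Split into 5-bit blocks: 00000 11111 11111 11111 11111 11111 11111
Data = 0111111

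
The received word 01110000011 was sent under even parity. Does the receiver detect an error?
Sum of received bits: 0+1+1+1+0+0+0+0+0+1+1 = 5; 5 mod 2 = 1. Result is 1 ≠ 0 → error detected.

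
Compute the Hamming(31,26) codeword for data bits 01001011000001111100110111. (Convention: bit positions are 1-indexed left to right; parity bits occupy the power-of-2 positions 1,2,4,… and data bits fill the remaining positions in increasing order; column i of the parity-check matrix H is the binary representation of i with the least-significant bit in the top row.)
Codeword c = d · G (mod 2), d = 01001011000001111100110111:
  c[0] = d·G[:,0] = (01001011000001111100110111)·(11011010101101010101010101) mod 2 = 0+1+0+0+1+0+1+0+0+0+0+0+0+1+0+1+0+1+0+0+0+1+0+1+0+1 mod 2 = 1
  c[1] = d·G[:,1] = (01001011000001111100110111)·(10110110011011001100110011) mod 2 = 0+0+0+0+0+0+1+0+0+0+0+0+0+1+0+0+1+1+0+0+1+1+0+0+1+1 mod 2 = 0
  c[2] = d·G[:,2] = (01001011000001111100110111)·(10000000000000000000000000) mod 2 = 0+0+0+0+0+0+0+0+0+0+0+0+0+0+0+0+0+0+0+0+0+0+0+0+0+0 mod 2 = 0
  c[3] = d·G[:,3] = (01001011000001111100110111)·(01110001111000111100001111) mod 2 = 0+1+0+0+0+0+0+1+0+0+0+0+0+0+1+1+1+1+0+0+0+0+0+1+1+1 mod 2 = 1
  c[4] = d·G[:,4] = (01001011000001111100110111)·(01000000000000000000000000) mod 2 = 0+1+0+0+0+0+0+0+0+0+0+0+0+0+0+0+0+0+0+0+0+0+0+0+0+0 mod 2 = 1
  c[5] = d·G[:,5] = (01001011000001111100110111)·(00100000000000000000000000) mod 2 = 0+0+0+0+0+0+0+0+0+0+0+0+0+0+0+0+0+0+0+0+0+0+0+0+0+0 mod 2 = 0
  c[6] = d·G[:,6] = (01001011000001111100110111)·(00010000000000000000000000) mod 2 = 0+0+0+0+0+0+0+0+0+0+0+0+0+0+0+0+0+0+0+0+0+0+0+0+0+0 mod 2 = 0
  c[7] = d·G[:,7] = (01001011000001111100110111)·(00001111111000000011111111) mod 2 = 0+0+0+0+1+0+1+1+0+0+0+0+0+0+0+0+0+0+0+0+1+1+0+1+1+1 mod 2 = 0
  c[8] = d·G[:,8] = (01001011000001111100110111)·(00001000000000000000000000) mod 2 = 0+0+0+0+1+0+0+0+0+0+0+0+0+0+0+0+0+0+0+0+0+0+0+0+0+0 mod 2 = 1
  c[9] = d·G[:,9] = (01001011000001111100110111)·(00000100000000000000000000) mod 2 = 0+0+0+0+0+0+0+0+0+0+0+0+0+0+0+0+0+0+0+0+0+0+0+0+0+0 mod 2 = 0
  c[10] = d·G[:,10] = (01001011000001111100110111)·(00000010000000000000000000) mod 2 = 0+0+0+0+0+0+1+0+0+0+0+0+0+0+0+0+0+0+0+0+0+0+0+0+0+0 mod 2 = 1
  c[11] = d·G[:,11] = (01001011000001111100110111)·(00000001000000000000000000) mod 2 = 0+0+0+0+0+0+0+1+0+0+0+0+0+0+0+0+0+0+0+0+0+0+0+0+0+0 mod 2 = 1
  c[12] = d·G[:,12] = (01001011000001111100110111)·(00000000100000000000000000) mod 2 = 0+0+0+0+0+0+0+0+0+0+0+0+0+0+0+0+0+0+0+0+0+0+0+0+0+0 mod 2 = 0
  c[13] = d·G[:,13] = (01001011000001111100110111)·(00000000010000000000000000) mod 2 = 0+0+0+0+0+0+0+0+0+0+0+0+0+0+0+0+0+0+0+0+0+0+0+0+0+0 mod 2 = 0
  c[14] = d·G[:,14] = (01001011000001111100110111)·(00000000001000000000000000) mod 2 = 0+0+0+0+0+0+0+0+0+0+0+0+0+0+0+0+0+0+0+0+0+0+0+0+0+0 mod 2 = 0
  c[15] = d·G[:,15] = (01001011000001111100110111)·(00000000000111111111111111) mod 2 = 0+0+0+0+0+0+0+0+0+0+0+0+0+1+1+1+1+1+0+0+1+1+0+1+1+1 mod 2 = 0
  c[16] = d·G[:,16] = (01001011000001111100110111)·(00000000000100000000000000) mod 2 = 0+0+0+0+0+0+0+0+0+0+0+0+0+0+0+0+0+0+0+0+0+0+0+0+0+0 mod 2 = 0
  c[17] = d·G[:,17] = (01001011000001111100110111)·(00000000000010000000000000) mod 2 = 0+0+0+0+0+0+0+0+0+0+0+0+0+0+0+0+0+0+0+0+0+0+0+0+0+0 mod 2 = 0
  c[18] = d·G[:,18] = (01001011000001111100110111)·(00000000000001000000000000) mod 2 = 0+0+0+0+0+0+0+0+0+0+0+0+0+1+0+0+0+0+0+0+0+0+0+0+0+0 mod 2 = 1
  c[19] = d·G[:,19] = (01001011000001111100110111)·(00000000000000100000000000) mod 2 = 0+0+0+0+0+0+0+0+0+0+0+0+0+0+1+0+0+0+0+0+0+0+0+0+0+0 mod 2 = 1
  c[20] = d·G[:,20] = (01001011000001111100110111)·(00000000000000010000000000) mod 2 = 0+0+0+0+0+0+0+0+0+0+0+0+0+0+0+1+0+0+0+0+0+0+0+0+0+0 mod 2 = 1
  c[21] = d·G[:,21] = (01001011000001111100110111)·(00000000000000001000000000) mod 2 = 0+0+0+0+0+0+0+0+0+0+0+0+0+0+0+0+1+0+0+0+0+0+0+0+0+0 mod 2 = 1
  c[22] = d·G[:,22] = (01001011000001111100110111)·(00000000000000000100000000) mod 2 = 0+0+0+0+0+0+0+0+0+0+0+0+0+0+0+0+0+1+0+0+0+0+0+0+0+0 mod 2 = 1
  c[23] = d·G[:,23] = (01001011000001111100110111)·(00000000000000000010000000) mod 2 = 0+0+0+0+0+0+0+0+0+0+0+0+0+0+0+0+0+0+0+0+0+0+0+0+0+0 mod 2 = 0
  c[24] = d·G[:,24] = (01001011000001111100110111)·(00000000000000000001000000) mod 2 = 0+0+0+0+0+0+0+0+0+0+0+0+0+0+0+0+0+0+0+0+0+0+0+0+0+0 mod 2 = 0
  c[25] = d·G[:,25] = (01001011000001111100110111)·(00000000000000000000100000) mod 2 = 0+0+0+0+0+0+0+0+0+0+0+0+0+0+0+0+0+0+0+0+1+0+0+0+0+0 mod 2 = 1
  c[26] = d·G[:,26] = (01001011000001111100110111)·(00000000000000000000010000) mod 2 = 0+0+0+0+0+0+0+0+0+0+0+0+0+0+0+0+0+0+0+0+0+1+0+0+0+0 mod 2 = 1
  c[27] = d·G[:,27] = (01001011000001111100110111)·(00000000000000000000001000) mod 2 = 0+0+0+0+0+0+0+0+0+0+0+0+0+0+0+0+0+0+0+0+0+0+0+0+0+0 mod 2 = 0
  c[28] = d·G[:,28] = (01001011000001111100110111)·(00000000000000000000000100) mod 2 = 0+0+0+0+0+0+0+0+0+0+0+0+0+0+0+0+0+0+0+0+0+0+0+1+0+0 mod 2 = 1
  c[29] = d·G[:,29] = (01001011000001111100110111)·(00000000000000000000000010) mod 2 = 0+0+0+0+0+0+0+0+0+0+0+0+0+0+0+0+0+0+0+0+0+0+0+0+1+0 mod 2 = 1
  c[30] = d·G[:,30] = (01001011000001111100110111)·(00000000000000000000000001) mod 2 = 0+0+0+0+0+0+0+0+0+0+0+0+0+0+0+0+0+0+0+0+0+0+0+0+0+1 mod 2 = 1
Codeword = 1001100010110000001111100110111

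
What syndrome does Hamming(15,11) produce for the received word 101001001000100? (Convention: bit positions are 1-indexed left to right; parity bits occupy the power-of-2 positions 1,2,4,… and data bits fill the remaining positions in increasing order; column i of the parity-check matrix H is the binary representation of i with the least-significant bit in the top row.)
Syndrome s = H · r^T (mod 2), r = 101001001000100:
  s[0] = (101010101010101)·(101001001000100) mod 2 = 1+0+1+0+0+0+0+0+1+0+0+0+1+0+0 mod 2 = 0
  s[1] = (011001100110011)·(101001001000100) mod 2 = 0+0+1+0+0+1+0+0+0+0+0+0+0+0+0 mod 2 = 0
  s[2] = (000111100001111)·(101001001000100) mod 2 = 0+0+0+0+0+1+0+0+0+0+0+0+1+0+0 mod 2 = 0
  s[3] = (000000011111111)·(101001001000100) mod 2 = 0+0+0+0+0+0+0+0+1+0+0+0+1+0+0 mod 2 = 0
Syndrome = 0000
s = 0: no error detected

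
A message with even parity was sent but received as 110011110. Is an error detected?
Sum of received bits: 1+1+0+0+1+1+1+1+0 = 6; 6 mod 2 = 0. Result is 0 → no error detected.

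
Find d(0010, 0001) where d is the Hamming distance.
XOR = 0011, count of 1s = 2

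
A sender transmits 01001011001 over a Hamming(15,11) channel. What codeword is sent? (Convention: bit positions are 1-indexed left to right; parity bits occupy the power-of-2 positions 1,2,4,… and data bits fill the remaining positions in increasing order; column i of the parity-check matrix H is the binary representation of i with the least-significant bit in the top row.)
Codeword c = d · G (mod 2), d = 01001011001:
  c[0] = d·G[:,0] = (01001011001)·(11011010101) mod 2 = 0+1+0+0+1+0+1+0+0+0+1 mod 2 = 0
  c[1] = d·G[:,1] = (01001011001)·(10110110011) mod 2 = 0+0+0+0+0+0+1+0+0+0+1 mod 2 = 0
  c[2] = d·G[:,2] = (01001011001)·(10000000000) mod 2 = 0+0+0+0+0+0+0+0+0+0+0 mod 2 = 0
  c[3] = d·G[:,3] = (01001011001)·(01110001111) mod 2 = 0+1+0+0+0+0+0+1+0+0+1 mod 2 = 1
  c[4] = d·G[:,4] = (01001011001)·(01000000000) mod 2 = 0+1+0+0+0+0+0+0+0+0+0 mod 2 = 1
  c[5] = d·G[:,5] = (01001011001)·(00100000000) mod 2 = 0+0+0+0+0+0+0+0+0+0+0 mod 2 = 0
  c[6] = d·G[:,6] = (01001011001)·(00010000000) mod 2 = 0+0+0+0+0+0+0+0+0+0+0 mod 2 = 0
  c[7] = d·G[:,7] = (01001011001)·(00001111111) mod 2 = 0+0+0+0+1+0+1+1+0+0+1 mod 2 = 0
  c[8] = d·G[:,8] = (01001011001)·(00001000000) mod 2 = 0+0+0+0+1+0+0+0+0+0+0 mod 2 = 1
  c[9] = d·G[:,9] = (01001011001)·(00000100000) mod 2 = 0+0+0+0+0+0+0+0+0+0+0 mod 2 = 0
  c[10] = d·G[:,10] = (01001011001)·(00000010000) mod 2 = 0+0+0+0+0+0+1+0+0+0+0 mod 2 = 1
  c[11] = d·G[:,11] = (01001011001)·(00000001000) mod 2 = 0+0+0+0+0+0+0+1+0+0+0 mod 2 = 1
  c[12] = d·G[:,12] = (01001011001)·(00000000100) mod 2 = 0+0+0+0+0+0+0+0+0+0+0 mod 2 = 0
  c[13] = d·G[:,13] = (01001011001)·(00000000010) mod 2 = 0+0+0+0+0+0+0+0+0+0+0 mod 2 = 0
  c[14] = d·G[:,14] = (01001011001)·(00000000001) mod 2 = 0+0+0+0+0+0+0+0+0+0+1 mod 2 = 1
Codeword = 000110001011001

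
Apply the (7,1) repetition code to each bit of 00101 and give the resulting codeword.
Repeat each bit 7× and concatenate:
0→0000000  0→0000000  1→1111111  0→0000000  1→1111111
Codeword = 00000000000000111111100000001111111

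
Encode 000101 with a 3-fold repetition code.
Repeat each bit 3× and concatenate:
0→000  0→000  0→000  1→111  0→000  1→111
Codeword = 000000000111000111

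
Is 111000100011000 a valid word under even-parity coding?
Sum of all bits: 1+1+1+0+0+0+1+0+0+0+1+1+0+0+0 = 6; 6 mod 2 = 0. Result is 0 → valid parity.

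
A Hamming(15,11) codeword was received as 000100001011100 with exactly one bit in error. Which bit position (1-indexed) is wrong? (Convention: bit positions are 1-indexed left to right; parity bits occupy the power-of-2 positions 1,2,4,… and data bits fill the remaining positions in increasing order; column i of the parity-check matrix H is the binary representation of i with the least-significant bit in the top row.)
Syndrome s = H · r^T (mod 2), r = 000100001011100:
  s[0] = (101010101010101)·(000100001011100) mod 2 = 0+0+0+0+0+0+0+0+1+0+1+0+1+0+0 mod 2 = 1
  s[1] = (011001100110011)·(000100001011100) mod 2 = 0+0+0+0+0+0+0+0+0+0+1+0+0+0+0 mod 2 = 1
  s[2] = (000111100001111)·(000100001011100) mod 2 = 0+0+0+1+0+0+0+0+0+0+0+1+1+0+0 mod 2 = 1
  s[3] = (000000011111111)·(000100001011100) mod 2 = 0+0+0+0+0+0+0+0+1+0+1+1+1+0+0 mod 2 = 0
Syndrome = 1110
Column i of H is the binary representation of i, so the syndrome is the binary index of the flipped bit.
Read s = 1110 with s[0] as LSB: 1·2^0 + 1·2^1 + 1·2^2 + 0·2^3 = 7.
Error is at bit position 7.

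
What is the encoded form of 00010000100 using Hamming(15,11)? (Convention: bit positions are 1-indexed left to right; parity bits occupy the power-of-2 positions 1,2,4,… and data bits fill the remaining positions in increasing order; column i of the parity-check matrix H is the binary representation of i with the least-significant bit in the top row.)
Codeword c = d · G (mod 2), d = 00010000100:
  c[0] = d·G[:,0] = (00010000100)·(11011010101) mod 2 = 0+0+0+1+0+0+0+0+1+0+0 mod 2 = 0
  c[1] = d·G[:,1] = (00010000100)·(10110110011) mod 2 = 0+0+0+1+0+0+0+0+0+0+0 mod 2 = 1
  c[2] = d·G[:,2] = (00010000100)·(10000000000) mod 2 = 0+0+0+0+0+0+0+0+0+0+0 mod 2 = 0
  c[3] = d·G[:,3] = (00010000100)·(01110001111) mod 2 = 0+0+0+1+0+0+0+0+1+0+0 mod 2 = 0
  c[4] = d·G[:,4] = (00010000100)·(01000000000) mod 2 = 0+0+0+0+0+0+0+0+0+0+0 mod 2 = 0
  c[5] = d·G[:,5] = (00010000100)·(00100000000) mod 2 = 0+0+0+0+0+0+0+0+0+0+0 mod 2 = 0
  c[6] = d·G[:,6] = (00010000100)·(00010000000) mod 2 = 0+0+0+1+0+0+0+0+0+0+0 mod 2 = 1
  c[7] = d·G[:,7] = (00010000100)·(00001111111) mod 2 = 0+0+0+0+0+0+0+0+1+0+0 mod 2 = 1
  c[8] = d·G[:,8] = (00010000100)·(00001000000) mod 2 = 0+0+0+0+0+0+0+0+0+0+0 mod 2 = 0
  c[9] = d·G[:,9] = (00010000100)·(00000100000) mod 2 = 0+0+0+0+0+0+0+0+0+0+0 mod 2 = 0
  c[10] = d·G[:,10] = (00010000100)·(00000010000) mod 2 = 0+0+0+0+0+0+0+0+0+0+0 mod 2 = 0
  c[11] = d·G[:,11] = (00010000100)·(00000001000) mod 2 = 0+0+0+0+0+0+0+0+0+0+0 mod 2 = 0
  c[12] = d·G[:,12] = (00010000100)·(00000000100) mod 2 = 0+0+0+0+0+0+0+0+1+0+0 mod 2 = 1
  c[13] = d·G[:,13] = (00010000100)·(00000000010) mod 2 = 0+0+0+0+0+0+0+0+0+0+0 mod 2 = 0
  c[14] = d·G[:,14] = (00010000100)·(00000000001) mod 2 = 0+0+0+0+0+0+0+0+0+0+0 mod 2 = 0
Codeword = 010000110000100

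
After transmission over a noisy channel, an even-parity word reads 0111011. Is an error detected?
Sum of received bits: 0+1+1+1+0+1+1 = 5; 5 mod 2 = 1. Result is 1 ≠ 0 → error detected.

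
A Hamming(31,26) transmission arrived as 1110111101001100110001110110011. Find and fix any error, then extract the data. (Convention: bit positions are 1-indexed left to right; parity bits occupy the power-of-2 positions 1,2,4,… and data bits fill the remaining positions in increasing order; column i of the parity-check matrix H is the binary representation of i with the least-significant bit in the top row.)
Syndrome s = H · r^T (mod 2), r = 1110111101001100110001110110011:
  s[0] = (1010101010101010101010101010101)·(1110111101001100110001110110011) mod 2 = 1+0+1+0+1+0+1+0+0+0+0+0+1+0+0+0+1+0+0+0+0+0+1+0+0+0+1+0+0+0+1 mod 2 = 1
  s[1] = (0110011001100110011001100110011)·(1110111101001100110001110110011) mod 2 = 0+1+1+0+0+1+1+0+0+1+0+0+0+1+0+0+0+1+0+0+0+1+1+0+0+1+1+0+0+1+1 mod 2 = 1
  s[2] = (0001111000011110000111100001111)·(1110111101001100110001110110011) mod 2 = 0+0+0+0+1+1+1+0+0+0+0+0+1+1+0+0+0+0+0+0+0+1+1+0+0+0+0+0+0+1+1 mod 2 = 1
  s[3] = (0000000111111110000000011111111)·(1110111101001100110001110110011) mod 2 = 0+0+0+0+0+0+0+1+0+1+0+0+1+1+0+0+0+0+0+0+0+0+0+1+0+1+1+0+0+1+1 mod 2 = 1
  s[4] = (0000000000000001111111111111111)·(1110111101001100110001110110011) mod 2 = 0+0+0+0+0+0+0+0+0+0+0+0+0+0+0+0+1+1+0+0+0+1+1+1+0+1+1+0+0+1+1 mod 2 = 1
Syndrome = 11111
Column 31 of H equals this syndrome → error at bit 31 (1-indexed).
Flip bit 31: 1110111101001100110001110110011 → 1110111101001100110001110110010
Extract data bits at positions {3,5,6,7,9,10,11,12,13,14,15,17,18,19,20,21,22,23,24,25,26,27,28,29,30,31}: 11110100110110001110110010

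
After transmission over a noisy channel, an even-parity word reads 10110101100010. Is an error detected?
Sum of received bits: 1+0+1+1+0+1+0+1+1+0+0+0+1+0 = 7; 7 mod 2 = 1. Result is 1 ≠ 0 → error detected.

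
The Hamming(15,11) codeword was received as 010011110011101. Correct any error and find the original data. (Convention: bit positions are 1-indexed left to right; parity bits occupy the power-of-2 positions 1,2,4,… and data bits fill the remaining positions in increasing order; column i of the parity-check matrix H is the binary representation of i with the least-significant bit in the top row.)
Syndrome s = H · r^T (mod 2), r = 010011110011101:
  s[0] = (101010101010101)·(010011110011101) mod 2 = 0+0+0+0+1+0+1+0+0+0+1+0+1+0+1 mod 2 = 1
  s[1] = (011001100110011)·(010011110011101) mod 2 = 0+1+0+0+0+1+1+0+0+0+1+0+0+0+1 mod 2 = 1
  s[2] = (000111100001111)·(010011110011101) mod 2 = 0+0+0+0+1+1+1+0+0+0+0+1+1+0+1 mod 2 = 0
  s[3] = (000000011111111)·(010011110011101) mod 2 = 0+0+0+0+0+0+0+1+0+0+1+1+1+0+1 mod 2 = 1
Syndrome = 1101
Column 11 of H equals this syndrome → error at bit 11 (1-indexed).
Flip bit 11: 010011110011101 → 010011110001101
Extract data bits at positions {3,5,6,7,9,10,11,12,13,14,15}: 01110001101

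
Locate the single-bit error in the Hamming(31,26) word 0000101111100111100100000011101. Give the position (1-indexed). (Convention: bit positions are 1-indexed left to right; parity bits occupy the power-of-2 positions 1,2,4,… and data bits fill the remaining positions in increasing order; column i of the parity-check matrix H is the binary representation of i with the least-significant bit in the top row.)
Syndrome s = H · r^T (mod 2), r = 0000101111100111100100000011101:
  s[0] = (1010101010101010101010101010101)·(0000101111100111100100000011101) mod 2 = 0+0+0+0+1+0+1+0+1+0+1+0+0+0+1+0+1+0+0+0+0+0+0+0+0+0+1+0+1+0+1 mod 2 = 1
  s[1] = (0110011001100110011001100110011)·(0000101111100111100100000011101) mod 2 = 0+0+0+0+0+0+1+0+0+1+1+0+0+1+1+0+0+0+0+0+0+0+0+0+0+0+1+0+0+0+1 mod 2 = 1
  s[2] = (0001111000011110000111100001111)·(0000101111100111100100000011101) mod 2 = 0+0+0+0+1+0+1+0+0+0+0+0+0+1+1+0+0+0+0+1+0+0+0+0+0+0+0+1+1+0+1 mod 2 = 0
  s[3] = (0000000111111110000000011111111)·(0000101111100111100100000011101) mod 2 = 0+0+0+0+0+0+0+1+1+1+1+0+0+1+1+0+0+0+0+0+0+0+0+0+0+0+1+1+1+0+1 mod 2 = 0
  s[4] = (0000000000000001111111111111111)·(0000101111100111100100000011101) mod 2 = 0+0+0+0+0+0+0+0+0+0+0+0+0+0+0+1+1+0+0+1+0+0+0+0+0+0+1+1+1+0+1 mod 2 = 1
Syndrome = 11001
Column i of H is the binary representation of i, so the syndrome is the binary index of the flipped bit.
Read s = 11001 with s[0] as LSB: 1·2^0 + 1·2^1 + 0·2^2 + 0·2^3 + 1·2^4 = 19.
Error is at bit position 19.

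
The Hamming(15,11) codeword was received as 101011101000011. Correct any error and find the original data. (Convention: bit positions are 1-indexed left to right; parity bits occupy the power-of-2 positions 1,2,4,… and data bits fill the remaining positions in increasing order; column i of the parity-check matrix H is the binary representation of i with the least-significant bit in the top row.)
Syndrome s = H · r^T (mod 2), r = 101011101000011:
  s[0] = (101010101010101)·(101011101000011) mod 2 = 1+0+1+0+1+0+1+0+1+0+0+0+0+0+1 mod 2 = 0
  s[1] = (011001100110011)·(101011101000011) mod 2 = 0+0+1+0+0+1+1+0+0+0+0+0+0+1+1 mod 2 = 1
  s[2] = (000111100001111)·(101011101000011) mod 2 = 0+0+0+0+1+1+1+0+0+0+0+0+0+1+1 mod 2 = 1
  s[3] = (000000011111111)·(101011101000011) mod 2 = 0+0+0+0+0+0+0+0+1+0+0+0+0+1+1 mod 2 = 1
Syndrome = 0111
Column 14 of H equals this syndrome → error at bit 14 (1-indexed).
Flip bit 14: 101011101000011 → 101011101000001
Extract data bits at positions {3,5,6,7,9,10,11,12,13,14,15}: 11111000001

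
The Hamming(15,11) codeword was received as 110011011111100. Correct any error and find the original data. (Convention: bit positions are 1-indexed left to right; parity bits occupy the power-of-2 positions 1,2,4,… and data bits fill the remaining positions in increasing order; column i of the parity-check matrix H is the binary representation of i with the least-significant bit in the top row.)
Syndrome s = H · r^T (mod 2), r = 110011011111100:
  s[0] = (101010101010101)·(110011011111100) mod 2 = 1+0+0+0+1+0+0+0+1+0+1+0+1+0+0 mod 2 = 1
  s[1] = (011001100110011)·(110011011111100) mod 2 = 0+1+0+0+0+1+0+0+0+1+1+0+0+0+0 mod 2 = 0
  s[2] = (000111100001111)·(110011011111100) mod 2 = 0+0+0+0+1+1+0+0+0+0+0+1+1+0+0 mod 2 = 0
  s[3] = (000000011111111)·(110011011111100) mod 2 = 0+0+0+0+0+0+0+1+1+1+1+1+1+0+0 mod 2 = 0
Syndrome = 1000
Column 1 of H equals this syndrome → error at bit 1 (1-indexed).
Flip bit 1: 110011011111100 → 010011011111100
Extract data bits at positions {3,5,6,7,9,10,11,12,13,14,15}: 01101111100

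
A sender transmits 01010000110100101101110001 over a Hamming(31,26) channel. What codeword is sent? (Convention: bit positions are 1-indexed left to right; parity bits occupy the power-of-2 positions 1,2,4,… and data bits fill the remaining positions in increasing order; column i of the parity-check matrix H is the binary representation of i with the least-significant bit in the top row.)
Codeword c = d · G (mod 2), d = 01010000110100101101110001:
  c[0] = d·G[:,0] = (01010000110100101101110001)·(11011010101101010101010101) mod 2 = 0+1+0+1+0+0+0+0+1+0+0+1+0+0+0+0+0+1+0+1+0+1+0+0+0+1 mod 2 = 0
  c[1] = d·G[:,1] = (01010000110100101101110001)·(10110110011011001100110011) mod 2 = 0+0+0+1+0+0+0+0+0+1+0+0+0+0+0+0+1+1+0+0+1+1+0+0+0+1 mod 2 = 1
  c[2] = d·G[:,2] = (01010000110100101101110001)·(10000000000000000000000000) mod 2 = 0+0+0+0+0+0+0+0+0+0+0+0+0+0+0+0+0+0+0+0+0+0+0+0+0+0 mod 2 = 0
  c[3] = d·G[:,3] = (01010000110100101101110001)·(01110001111000111100001111) mod 2 = 0+1+0+1+0+0+0+0+1+1+0+0+0+0+1+0+1+1+0+0+0+0+0+0+0+1 mod 2 = 0
  c[4] = d·G[:,4] = (01010000110100101101110001)·(01000000000000000000000000) mod 2 = 0+1+0+0+0+0+0+0+0+0+0+0+0+0+0+0+0+0+0+0+0+0+0+0+0+0 mod 2 = 1
  c[5] = d·G[:,5] = (01010000110100101101110001)·(00100000000000000000000000) mod 2 = 0+0+0+0+0+0+0+0+0+0+0+0+0+0+0+0+0+0+0+0+0+0+0+0+0+0 mod 2 = 0
  c[6] = d·G[:,6] = (01010000110100101101110001)·(00010000000000000000000000) mod 2 = 0+0+0+1+0+0+0+0+0+0+0+0+0+0+0+0+0+0+0+0+0+0+0+0+0+0 mod 2 = 1
  c[7] = d·G[:,7] = (01010000110100101101110001)·(00001111111000000011111111) mod 2 = 0+0+0+0+0+0+0+0+1+1+0+0+0+0+0+0+0+0+0+1+1+1+0+0+0+1 mod 2 = 0
  c[8] = d·G[:,8] = (01010000110100101101110001)·(00001000000000000000000000) mod 2 = 0+0+0+0+0+0+0+0+0+0+0+0+0+0+0+0+0+0+0+0+0+0+0+0+0+0 mod 2 = 0
  c[9] = d·G[:,9] = (01010000110100101101110001)·(00000100000000000000000000) mod 2 = 0+0+0+0+0+0+0+0+0+0+0+0+0+0+0+0+0+0+0+0+0+0+0+0+0+0 mod 2 = 0
  c[10] = d·G[:,10] = (01010000110100101101110001)·(00000010000000000000000000) mod 2 = 0+0+0+0+0+0+0+0+0+0+0+0+0+0+0+0+0+0+0+0+0+0+0+0+0+0 mod 2 = 0
  c[11] = d·G[:,11] = (01010000110100101101110001)·(00000001000000000000000000) mod 2 = 0+0+0+0+0+0+0+0+0+0+0+0+0+0+0+0+0+0+0+0+0+0+0+0+0+0 mod 2 = 0
  c[12] = d·G[:,12] = (01010000110100101101110001)·(00000000100000000000000000) mod 2 = 0+0+0+0+0+0+0+0+1+0+0+0+0+0+0+0+0+0+0+0+0+0+0+0+0+0 mod 2 = 1
  c[13] = d·G[:,13] = (01010000110100101101110001)·(00000000010000000000000000) mod 2 = 0+0+0+0+0+0+0+0+0+1+0+0+0+0+0+0+0+0+0+0+0+0+0+0+0+0 mod 2 = 1
  c[14] = d·G[:,14] = (01010000110100101101110001)·(00000000001000000000000000) mod 2 = 0+0+0+0+0+0+0+0+0+0+0+0+0+0+0+0+0+0+0+0+0+0+0+0+0+0 mod 2 = 0
  c[15] = d·G[:,15] = (01010000110100101101110001)·(00000000000111111111111111) mod 2 = 0+0+0+0+0+0+0+0+0+0+0+1+0+0+1+0+1+1+0+1+1+1+0+0+0+1 mod 2 = 0
  c[16] = d·G[:,16] = (01010000110100101101110001)·(00000000000100000000000000) mod 2 = 0+0+0+0+0+0+0+0+0+0+0+1+0+0+0+0+0+0+0+0+0+0+0+0+0+0 mod 2 = 1
  c[17] = d·G[:,17] = (01010000110100101101110001)·(00000000000010000000000000) mod 2 = 0+0+0+0+0+0+0+0+0+0+0+0+0+0+0+0+0+0+0+0+0+0+0+0+0+0 mod 2 = 0
  c[18] = d·G[:,18] = (01010000110100101101110001)·(00000000000001000000000000) mod 2 = 0+0+0+0+0+0+0+0+0+0+0+0+0+0+0+0+0+0+0+0+0+0+0+0+0+0 mod 2 = 0
  c[19] = d·G[:,19] = (01010000110100101101110001)·(00000000000000100000000000) mod 2 = 0+0+0+0+0+0+0+0+0+0+0+0+0+0+1+0+0+0+0+0+0+0+0+0+0+0 mod 2 = 1
  c[20] = d·G[:,20] = (01010000110100101101110001)·(00000000000000010000000000) mod 2 = 0+0+0+0+0+0+0+0+0+0+0+0+0+0+0+0+0+0+0+0+0+0+0+0+0+0 mod 2 = 0
  c[21] = d·G[:,21] = (01010000110100101101110001)·(00000000000000001000000000) mod 2 = 0+0+0+0+0+0+0+0+0+0+0+0+0+0+0+0+1+0+0+0+0+0+0+0+0+0 mod 2 = 1
  c[22] = d·G[:,22] = (01010000110100101101110001)·(00000000000000000100000000) mod 2 = 0+0+0+0+0+0+0+0+0+0+0+0+0+0+0+0+0+1+0+0+0+0+0+0+0+0 mod 2 = 1
  c[23] = d·G[:,23] = (01010000110100101101110001)·(00000000000000000010000000) mod 2 = 0+0+0+0+0+0+0+0+0+0+0+0+0+0+0+0+0+0+0+0+0+0+0+0+0+0 mod 2 = 0
  c[24] = d·G[:,24] = (01010000110100101101110001)·(00000000000000000001000000) mod 2 = 0+0+0+0+0+0+0+0+0+0+0+0+0+0+0+0+0+0+0+1+0+0+0+0+0+0 mod 2 = 1
  c[25] = d·G[:,25] = (01010000110100101101110001)·(00000000000000000000100000) mod 2 = 0+0+0+0+0+0+0+0+0+0+0+0+0+0+0+0+0+0+0+0+1+0+0+0+0+0 mod 2 = 1
  c[26] = d·G[:,26] = (01010000110100101101110001)·(00000000000000000000010000) mod 2 = 0+0+0+0+0+0+0+0+0+0+0+0+0+0+0+0+0+0+0+0+0+1+0+0+0+0 mod 2 = 1
  c[27] = d·G[:,27] = (01010000110100101101110001)·(00000000000000000000001000) mod 2 = 0+0+0+0+0+0+0+0+0+0+0+0+0+0+0+0+0+0+0+0+0+0+0+0+0+0 mod 2 = 0
  c[28] = d·G[:,28] = (01010000110100101101110001)·(00000000000000000000000100) mod 2 = 0+0+0+0+0+0+0+0+0+0+0+0+0+0+0+0+0+0+0+0+0+0+0+0+0+0 mod 2 = 0
  c[29] = d·G[:,29] = (01010000110100101101110001)·(00000000000000000000000010) mod 2 = 0+0+0+0+0+0+0+0+0+0+0+0+0+0+0+0+0+0+0+0+0+0+0+0+0+0 mod 2 = 0
  c[30] = d·G[:,30] = (01010000110100101101110001)·(00000000000000000000000001) mod 2 = 0+0+0+0+0+0+0+0+0+0+0+0+0+0+0+0+0+0+0+0+0+0+0+0+0+1 mod 2 = 1
Codeword = 0100101000001100100101101110001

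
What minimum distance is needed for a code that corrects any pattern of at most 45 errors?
Correcting t errors requires d_min ≥ 2t + 1 = 2·45 + 1 = 91.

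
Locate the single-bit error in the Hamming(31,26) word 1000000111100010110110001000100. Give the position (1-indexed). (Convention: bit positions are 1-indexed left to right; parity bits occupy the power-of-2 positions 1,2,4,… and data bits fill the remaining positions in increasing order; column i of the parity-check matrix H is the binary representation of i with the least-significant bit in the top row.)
Syndrome s = H · r^T (mod 2), r = 1000000111100010110110001000100:
  s[0] = (1010101010101010101010101010101)·(1000000111100010110110001000100) mod 2 = 1+0+0+0+0+0+0+0+1+0+1+0+0+0+1+0+1+0+0+0+1+0+0+0+1+0+0+0+1+0+0 mod 2 = 0
  s[1] = (0110011001100110011001100110011)·(1000000111100010110110001000100) mod 2 = 0+0+0+0+0+0+0+0+0+1+1+0+0+0+1+0+0+1+0+0+0+0+0+0+0+0+0+0+0+0+0 mod 2 = 0
  s[2] = (0001111000011110000111100001111)·(1000000111100010110110001000100) mod 2 = 0+0+0+0+0+0+0+0+0+0+0+0+0+0+1+0+0+0+0+1+1+0+0+0+0+0+0+0+1+0+0 mod 2 = 0
  s[3] = (0000000111111110000000011111111)·(1000000111100010110110001000100) mod 2 = 0+0+0+0+0+0+0+1+1+1+1+0+0+0+1+0+0+0+0+0+0+0+0+0+1+0+0+0+1+0+0 mod 2 = 1
  s[4] = (0000000000000001111111111111111)·(1000000111100010110110001000100) mod 2 = 0+0+0+0+0+0+0+0+0+0+0+0+0+0+0+0+1+1+0+1+1+0+0+0+1+0+0+0+1+0+0 mod 2 = 0
Syndrome = 00010
Column i of H is the binary representation of i, so the syndrome is the binary index of the flipped bit.
Read s = 00010 with s[0] as LSB: 0·2^0 + 0·2^1 + 0·2^2 + 1·2^3 + 0·2^4 = 8.
Error is at bit position 8.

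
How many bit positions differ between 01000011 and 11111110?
XOR = 10111101, count of 1s = 6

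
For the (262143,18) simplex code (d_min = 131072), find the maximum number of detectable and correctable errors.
Detection only: up to d_min − 1 = 131071 errors.
Correction: up to ⌊(d_min − 1)/2⌋ = ⌊131071/2⌋ = 65535 errors.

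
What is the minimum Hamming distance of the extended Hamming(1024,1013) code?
d_min = 4 (adding an overall parity bit to Hamming(1023,1013) raises d_min from 3 to 4).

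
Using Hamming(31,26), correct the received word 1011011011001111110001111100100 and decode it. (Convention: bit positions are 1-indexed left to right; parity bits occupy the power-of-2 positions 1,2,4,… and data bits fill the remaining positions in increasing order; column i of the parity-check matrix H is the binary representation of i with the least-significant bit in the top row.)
Syndrome s = H · r^T (mod 2), r = 1011011011001111110001111100100:
  s[0] = (1010101010101010101010101010101)·(1011011011001111110001111100100) mod 2 = 1+0+1+0+0+0+1+0+1+0+0+0+1+0+1+0+1+0+0+0+0+0+1+0+1+0+0+0+1+0+0 mod 2 = 0
  s[1] = (0110011001100110011001100110011)·(1011011011001111110001111100100) mod 2 = 0+0+1+0+0+1+1+0+0+1+0+0+0+1+1+0+0+1+0+0+0+1+1+0+0+1+0+0+0+0+0 mod 2 = 0
  s[2] = (0001111000011110000111100001111)·(1011011011001111110001111100100) mod 2 = 0+0+0+1+0+1+1+0+0+0+0+0+1+1+1+0+0+0+0+0+0+1+1+0+0+0+0+0+1+0+0 mod 2 = 1
  s[3] = (0000000111111110000000011111111)·(1011011011001111110001111100100) mod 2 = 0+0+0+0+0+0+0+0+1+1+0+0+1+1+1+0+0+0+0+0+0+0+0+1+1+1+0+0+1+0+0 mod 2 = 1
  s[4] = (0000000000000001111111111111111)·(1011011011001111110001111100100) mod 2 = 0+0+0+0+0+0+0+0+0+0+0+0+0+0+0+1+1+1+0+0+0+1+1+1+1+1+0+0+1+0+0 mod 2 = 1
Syndrome = 00111
Column 28 of H equals this syndrome → error at bit 28 (1-indexed).
Flip bit 28: 1011011011001111110001111100100 → 1011011011001111110001111101100
Extract data bits at positions {3,5,6,7,9,10,11,12,13,14,15,17,18,19,20,21,22,23,24,25,26,27,28,29,30,31}: 10111100111110001111101100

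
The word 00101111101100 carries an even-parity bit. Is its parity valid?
Sum of all bits: 0+0+1+0+1+1+1+1+1+0+1+1+0+0 = 8; 8 mod 2 = 0. Result is 0 → valid parity.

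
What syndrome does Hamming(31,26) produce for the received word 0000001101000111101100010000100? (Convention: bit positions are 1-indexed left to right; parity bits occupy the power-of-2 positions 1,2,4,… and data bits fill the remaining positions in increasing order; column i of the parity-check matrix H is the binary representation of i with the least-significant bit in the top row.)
Syndrome s = H · r^T (mod 2), r = 0000001101000111101100010000100:
  s[0] = (1010101010101010101010101010101)·(0000001101000111101100010000100) mod 2 = 0+0+0+0+0+0+1+0+0+0+0+0+0+0+1+0+1+0+1+0+0+0+0+0+0+0+0+0+1+0+0 mod 2 = 1
  s[1] = (0110011001100110011001100110011)·(0000001101000111101100010000100) mod 2 = 0+0+0+0+0+0+1+0+0+1+0+0+0+1+1+0+0+0+1+0+0+0+0+0+0+0+0+0+0+0+0 mod 2 = 1
  s[2] = (0001111000011110000111100001111)·(0000001101000111101100010000100) mod 2 = 0+0+0+0+0+0+1+0+0+0+0+0+0+1+1+0+0+0+0+1+0+0+0+0+0+0+0+0+1+0+0 mod 2 = 1
  s[3] = (0000000111111110000000011111111)·(0000001101000111101100010000100) mod 2 = 0+0+0+0+0+0+0+1+0+1+0+0+0+1+1+0+0+0+0+0+0+0+0+1+0+0+0+0+1+0+0 mod 2 = 0
  s[4] = (0000000000000001111111111111111)·(0000001101000111101100010000100) mod 2 = 0+0+0+0+0+0+0+0+0+0+0+0+0+0+0+1+1+0+1+1+0+0+0+1+0+0+0+0+1+0+0 mod 2 = 0
Syndrome = 11100
Non-zero syndrome: error at position 7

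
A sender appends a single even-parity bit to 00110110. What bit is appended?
Sum of data bits: 0+0+1+1+0+1+1+0 = 4.
4 mod 2 = 0, so parity bit = 0.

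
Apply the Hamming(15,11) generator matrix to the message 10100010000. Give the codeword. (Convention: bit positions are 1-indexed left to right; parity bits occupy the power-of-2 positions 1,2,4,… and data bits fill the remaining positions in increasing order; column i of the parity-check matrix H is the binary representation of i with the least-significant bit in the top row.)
Codeword c = d · G (mod 2), d = 10100010000:
  c[0] = d·G[:,0] = (10100010000)·(11011010101) mod 2 = 1+0+0+0+0+0+1+0+0+0+0 mod 2 = 0
  c[1] = d·G[:,1] = (10100010000)·(10110110011) mod 2 = 1+0+1+0+0+0+1+0+0+0+0 mod 2 = 1
  c[2] = d·G[:,2] = (10100010000)·(10000000000) mod 2 = 1+0+0+0+0+0+0+0+0+0+0 mod 2 = 1
  c[3] = d·G[:,3] = (10100010000)·(01110001111) mod 2 = 0+0+1+0+0+0+0+0+0+0+0 mod 2 = 1
  c[4] = d·G[:,4] = (10100010000)·(01000000000) mod 2 = 0+0+0+0+0+0+0+0+0+0+0 mod 2 = 0
  c[5] = d·G[:,5] = (10100010000)·(00100000000) mod 2 = 0+0+1+0+0+0+0+0+0+0+0 mod 2 = 1
  c[6] = d·G[:,6] = (10100010000)·(00010000000) mod 2 = 0+0+0+0+0+0+0+0+0+0+0 mod 2 = 0
  c[7] = d·G[:,7] = (10100010000)·(00001111111) mod 2 = 0+0+0+0+0+0+1+0+0+0+0 mod 2 = 1
  c[8] = d·G[:,8] = (10100010000)·(00001000000) mod 2 = 0+0+0+0+0+0+0+0+0+0+0 mod 2 = 0
  c[9] = d·G[:,9] = (10100010000)·(00000100000) mod 2 = 0+0+0+0+0+0+0+0+0+0+0 mod 2 = 0
  c[10] = d·G[:,10] = (10100010000)·(00000010000) mod 2 = 0+0+0+0+0+0+1+0+0+0+0 mod 2 = 1
  c[11] = d·G[:,11] = (10100010000)·(00000001000) mod 2 = 0+0+0+0+0+0+0+0+0+0+0 mod 2 = 0
  c[12] = d·G[:,12] = (10100010000)·(00000000100) mod 2 = 0+0+0+0+0+0+0+0+0+0+0 mod 2 = 0
  c[13] = d·G[:,13] = (10100010000)·(00000000010) mod 2 = 0+0+0+0+0+0+0+0+0+0+0 mod 2 = 0
  c[14] = d·G[:,14] = (10100010000)·(00000000001) mod 2 = 0+0+0+0+0+0+0+0+0+0+0 mod 2 = 0
Codeword = 011101010010000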